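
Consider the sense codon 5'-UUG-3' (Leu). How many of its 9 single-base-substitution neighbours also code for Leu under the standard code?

2

Position 1: CUG → 1 synonymous.
Position 2: none → 0 synonymous.
Position 3: UUA → 1 synonymous.
Total: 1 + 0 + 1 = 2.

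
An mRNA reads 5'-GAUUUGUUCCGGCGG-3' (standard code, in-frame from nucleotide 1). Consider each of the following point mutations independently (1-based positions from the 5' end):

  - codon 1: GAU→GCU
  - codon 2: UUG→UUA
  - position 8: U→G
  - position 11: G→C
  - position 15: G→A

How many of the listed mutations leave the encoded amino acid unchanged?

Codon 1: GAU (Asp) → GCU (Ala) — missense.
Codon 2: UUG (Leu) → UUA (Leu) — synonymous.
Codon 3: UUC (Phe) → UGC (Cys) — missense.
Codon 4: CGG (Arg) → CCG (Pro) — missense.
Codon 5: CGG (Arg) → CGA (Arg) — synonymous.
Synonymous: 2 of 5.

2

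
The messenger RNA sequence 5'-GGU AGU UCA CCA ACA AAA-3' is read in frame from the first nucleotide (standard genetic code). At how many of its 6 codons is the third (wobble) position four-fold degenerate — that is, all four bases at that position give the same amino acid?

4

Codon 1 GGU (Gly): third position 4-fold.
Codon 2 AGU (Ser): third position 2-fold.
Codon 3 UCA (Ser): third position 4-fold.
Codon 4 CCA (Pro): third position 4-fold.
Codon 5 ACA (Thr): third position 4-fold.
Codon 6 AAA (Lys): third position 2-fold.
Four-fold degenerate third positions: 4.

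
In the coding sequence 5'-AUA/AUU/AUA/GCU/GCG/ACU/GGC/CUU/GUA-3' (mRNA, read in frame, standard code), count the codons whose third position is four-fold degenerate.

Codon 1 AUA (Ile): third position 3-fold.
Codon 2 AUU (Ile): third position 3-fold.
Codon 3 AUA (Ile): third position 3-fold.
Codon 4 GCU (Ala): third position 4-fold.
Codon 5 GCG (Ala): third position 4-fold.
Codon 6 ACU (Thr): third position 4-fold.
Codon 7 GGC (Gly): third position 4-fold.
Codon 8 CUU (Leu): third position 4-fold.
Codon 9 GUA (Val): third position 4-fold.
Four-fold degenerate third positions: 6.

6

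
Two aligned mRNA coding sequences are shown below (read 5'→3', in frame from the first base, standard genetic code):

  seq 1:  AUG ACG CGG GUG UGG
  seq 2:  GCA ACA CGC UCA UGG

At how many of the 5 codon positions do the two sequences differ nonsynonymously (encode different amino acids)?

2

Codon 1: AUG Met / GCA Ala — nonsynonymous.
Codon 2: ACG Thr / ACA Thr — synonymous.
Codon 3: CGG Arg / CGC Arg — synonymous.
Codon 4: GUG Val / UCA Ser — nonsynonymous.
Codon 5: UGG Trp / UGG Trp — identical.
Nonsynonymous differences: 2.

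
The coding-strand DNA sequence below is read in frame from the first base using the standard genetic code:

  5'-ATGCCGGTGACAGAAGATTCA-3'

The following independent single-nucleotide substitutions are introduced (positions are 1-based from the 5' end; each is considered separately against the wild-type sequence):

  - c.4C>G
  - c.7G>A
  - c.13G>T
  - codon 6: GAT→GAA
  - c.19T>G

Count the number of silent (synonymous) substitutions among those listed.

Codon 2: CCG (Pro) → GCG (Ala) — missense.
Codon 3: GTG (Val) → ATG (Met) — missense.
Codon 5: GAA (Glu) → TAA (Stop) — nonsense.
Codon 6: GAT (Asp) → GAA (Glu) — missense.
Codon 7: TCA (Ser) → GCA (Ala) — missense.
Synonymous: 0 of 5.

0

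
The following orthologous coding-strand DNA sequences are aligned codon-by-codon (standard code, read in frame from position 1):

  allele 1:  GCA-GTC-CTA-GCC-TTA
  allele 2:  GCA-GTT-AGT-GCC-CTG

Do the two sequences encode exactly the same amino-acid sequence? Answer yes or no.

Codon 1: GCA Ala / GCA Ala — identical.
Codon 2: GTC Val / GTT Val — synonymous.
Codon 3: CTA Leu / AGT Ser — nonsynonymous.
Codon 4: GCC Ala / GCC Ala — identical.
Codon 5: TTA Leu / CTG Leu — synonymous.
Nonsynonymous differences: 1 → different protein.

no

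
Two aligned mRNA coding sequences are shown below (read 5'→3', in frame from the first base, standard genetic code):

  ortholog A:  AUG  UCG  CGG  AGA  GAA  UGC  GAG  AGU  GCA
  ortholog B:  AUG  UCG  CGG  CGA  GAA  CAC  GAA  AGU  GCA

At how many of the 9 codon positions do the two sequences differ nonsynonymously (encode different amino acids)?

1

Codon 1: AUG Met / AUG Met — identical.
Codon 2: UCG Ser / UCG Ser — identical.
Codon 3: CGG Arg / CGG Arg — identical.
Codon 4: AGA Arg / CGA Arg — synonymous.
Codon 5: GAA Glu / GAA Glu — identical.
Codon 6: UGC Cys / CAC His — nonsynonymous.
Codon 7: GAG Glu / GAA Glu — synonymous.
Codon 8: AGU Ser / AGU Ser — identical.
Codon 9: GCA Ala / GCA Ala — identical.
Nonsynonymous differences: 1.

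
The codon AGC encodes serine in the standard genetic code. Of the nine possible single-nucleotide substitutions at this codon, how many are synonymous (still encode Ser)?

1

Position 1: none → 0 synonymous.
Position 2: none → 0 synonymous.
Position 3: AGT → 1 synonymous.
Total: 0 + 0 + 1 = 1.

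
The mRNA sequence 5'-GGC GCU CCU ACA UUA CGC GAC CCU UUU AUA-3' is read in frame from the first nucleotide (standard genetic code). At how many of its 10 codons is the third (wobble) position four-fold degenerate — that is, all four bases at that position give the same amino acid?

6

Codon 1 GGC (Gly): third position 4-fold.
Codon 2 GCU (Ala): third position 4-fold.
Codon 3 CCU (Pro): third position 4-fold.
Codon 4 ACA (Thr): third position 4-fold.
Codon 5 UUA (Leu): third position 2-fold.
Codon 6 CGC (Arg): third position 4-fold.
Codon 7 GAC (Asp): third position 2-fold.
Codon 8 CCU (Pro): third position 4-fold.
Codon 9 UUU (Phe): third position 2-fold.
Codon 10 AUA (Ile): third position 3-fold.
Four-fold degenerate third positions: 6.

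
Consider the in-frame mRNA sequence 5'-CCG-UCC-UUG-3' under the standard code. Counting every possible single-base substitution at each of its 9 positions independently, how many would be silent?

Codon 1 (CCG, Pro): 3 synonymous substitutions.
Codon 2 (UCC, Ser): 3 synonymous substitutions.
Codon 3 (UUG, Leu): 2 synonymous substitutions.
Total: 3 + 3 + 2 = 8.

8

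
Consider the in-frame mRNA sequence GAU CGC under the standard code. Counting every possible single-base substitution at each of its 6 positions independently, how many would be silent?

Codon 1 (GAU, Asp): 1 synonymous substitution.
Codon 2 (CGC, Arg): 3 synonymous substitutions.
Total: 1 + 3 = 4.

4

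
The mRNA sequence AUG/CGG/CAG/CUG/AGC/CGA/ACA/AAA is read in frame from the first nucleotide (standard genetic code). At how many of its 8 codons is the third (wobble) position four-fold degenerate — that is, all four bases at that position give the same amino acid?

Codon 1 AUG (Met): third position 1-fold.
Codon 2 CGG (Arg): third position 4-fold.
Codon 3 CAG (Gln): third position 2-fold.
Codon 4 CUG (Leu): third position 4-fold.
Codon 5 AGC (Ser): third position 2-fold.
Codon 6 CGA (Arg): third position 4-fold.
Codon 7 ACA (Thr): third position 4-fold.
Codon 8 AAA (Lys): third position 2-fold.
Four-fold degenerate third positions: 4.

4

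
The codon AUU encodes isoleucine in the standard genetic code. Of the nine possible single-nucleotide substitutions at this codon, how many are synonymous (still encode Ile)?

2

Position 1: none → 0 synonymous.
Position 2: none → 0 synonymous.
Position 3: AUC, AUA → 2 synonymous.
Total: 0 + 0 + 2 = 2.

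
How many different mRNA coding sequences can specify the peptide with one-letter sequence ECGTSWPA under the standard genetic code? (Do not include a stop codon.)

Glu: 2 codons.
Cys: 2 codons.
Gly: 4 codons.
Thr: 4 codons.
Ser: 6 codons.
Trp: 1 codon.
Pro: 4 codons.
Ala: 4 codons.
2 × 2 × 4 × 4 × 6 × 1 × 4 × 4 = 6144.

6144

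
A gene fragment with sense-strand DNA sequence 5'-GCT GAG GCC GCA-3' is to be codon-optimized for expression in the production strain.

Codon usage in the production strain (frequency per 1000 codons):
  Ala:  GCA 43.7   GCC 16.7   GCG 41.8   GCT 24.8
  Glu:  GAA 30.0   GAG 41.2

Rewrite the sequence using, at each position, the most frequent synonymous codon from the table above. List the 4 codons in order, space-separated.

GCA GAG GCA GCA

Codon 1 (Ala): best is GCA at 43.7.
Codon 2 (Glu): best is GAG at 41.2.
Codon 3 (Ala): best is GCA at 43.7.
Codon 4 (Ala): best is GCA at 43.7.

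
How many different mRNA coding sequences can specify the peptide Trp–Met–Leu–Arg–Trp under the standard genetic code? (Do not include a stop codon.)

36

Trp: 1 codon.
Met: 1 codon.
Leu: 6 codons.
Arg: 6 codons.
Trp: 1 codon.
1 × 1 × 6 × 6 × 1 = 36.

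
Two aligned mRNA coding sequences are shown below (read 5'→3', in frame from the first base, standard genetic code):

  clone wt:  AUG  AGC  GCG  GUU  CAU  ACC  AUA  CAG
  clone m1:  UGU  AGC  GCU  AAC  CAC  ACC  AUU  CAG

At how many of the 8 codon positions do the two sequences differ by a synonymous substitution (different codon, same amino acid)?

Codon 1: AUG Met / UGU Cys — nonsynonymous.
Codon 2: AGC Ser / AGC Ser — identical.
Codon 3: GCG Ala / GCU Ala — synonymous.
Codon 4: GUU Val / AAC Asn — nonsynonymous.
Codon 5: CAU His / CAC His — synonymous.
Codon 6: ACC Thr / ACC Thr — identical.
Codon 7: AUA Ile / AUU Ile — synonymous.
Codon 8: CAG Gln / CAG Gln — identical.
Synonymous differences: 3.

3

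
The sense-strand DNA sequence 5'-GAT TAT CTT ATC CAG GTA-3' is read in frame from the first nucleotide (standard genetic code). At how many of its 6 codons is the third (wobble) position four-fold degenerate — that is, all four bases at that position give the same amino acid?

Codon 1 GAT (Asp): third position 2-fold.
Codon 2 TAT (Tyr): third position 2-fold.
Codon 3 CTT (Leu): third position 4-fold.
Codon 4 ATC (Ile): third position 3-fold.
Codon 5 CAG (Gln): third position 2-fold.
Codon 6 GTA (Val): third position 4-fold.
Four-fold degenerate third positions: 2.

2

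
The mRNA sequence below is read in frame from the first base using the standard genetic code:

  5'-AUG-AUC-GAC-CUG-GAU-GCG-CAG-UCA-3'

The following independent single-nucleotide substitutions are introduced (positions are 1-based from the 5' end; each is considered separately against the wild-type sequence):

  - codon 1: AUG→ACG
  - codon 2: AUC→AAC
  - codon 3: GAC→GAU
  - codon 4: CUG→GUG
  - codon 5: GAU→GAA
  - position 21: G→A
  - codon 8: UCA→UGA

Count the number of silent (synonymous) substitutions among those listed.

Codon 1: AUG (Met) → ACG (Thr) — missense.
Codon 2: AUC (Ile) → AAC (Asn) — missense.
Codon 3: GAC (Asp) → GAU (Asp) — synonymous.
Codon 4: CUG (Leu) → GUG (Val) — missense.
Codon 5: GAU (Asp) → GAA (Glu) — missense.
Codon 7: CAG (Gln) → CAA (Gln) — synonymous.
Codon 8: UCA (Ser) → UGA (Stop) — nonsense.
Synonymous: 2 of 7.

2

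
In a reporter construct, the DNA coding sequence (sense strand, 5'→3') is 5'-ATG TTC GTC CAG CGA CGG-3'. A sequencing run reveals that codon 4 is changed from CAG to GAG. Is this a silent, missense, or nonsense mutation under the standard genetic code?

Position 10 falls in codon 4: CAG → Gln.
After the substitution the codon is GAG → Glu.
Gln ≠ Glu, so this is a missense mutation.

missense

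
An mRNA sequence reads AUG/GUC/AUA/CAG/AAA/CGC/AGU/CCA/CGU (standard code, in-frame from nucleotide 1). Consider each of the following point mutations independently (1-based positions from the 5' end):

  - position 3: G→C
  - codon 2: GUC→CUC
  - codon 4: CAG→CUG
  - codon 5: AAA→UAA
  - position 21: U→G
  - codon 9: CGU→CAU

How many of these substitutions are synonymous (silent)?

0

Codon 1: AUG (Met) → AUC (Ile) — missense.
Codon 2: GUC (Val) → CUC (Leu) — missense.
Codon 4: CAG (Gln) → CUG (Leu) — missense.
Codon 5: AAA (Lys) → UAA (Stop) — nonsense.
Codon 7: AGU (Ser) → AGG (Arg) — missense.
Codon 9: CGU (Arg) → CAU (His) — missense.
Synonymous: 0 of 6.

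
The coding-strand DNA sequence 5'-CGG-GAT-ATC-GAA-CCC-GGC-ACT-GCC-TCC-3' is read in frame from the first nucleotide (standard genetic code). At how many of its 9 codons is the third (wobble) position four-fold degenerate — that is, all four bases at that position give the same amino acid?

6

Codon 1 CGG (Arg): third position 4-fold.
Codon 2 GAT (Asp): third position 2-fold.
Codon 3 ATC (Ile): third position 3-fold.
Codon 4 GAA (Glu): third position 2-fold.
Codon 5 CCC (Pro): third position 4-fold.
Codon 6 GGC (Gly): third position 4-fold.
Codon 7 ACT (Thr): third position 4-fold.
Codon 8 GCC (Ala): third position 4-fold.
Codon 9 TCC (Ser): third position 4-fold.
Four-fold degenerate third positions: 6.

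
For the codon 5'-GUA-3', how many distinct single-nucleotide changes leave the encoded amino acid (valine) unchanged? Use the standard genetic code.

Position 1: none → 0 synonymous.
Position 2: none → 0 synonymous.
Position 3: GUU, GUC, GUG → 3 synonymous.
Total: 0 + 0 + 3 = 3.

3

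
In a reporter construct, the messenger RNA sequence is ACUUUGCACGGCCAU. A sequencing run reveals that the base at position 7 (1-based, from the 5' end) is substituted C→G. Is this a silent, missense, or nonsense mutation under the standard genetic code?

missense

Position 7 falls in codon 3: CAC → His.
After the substitution the codon is GAC → Asp.
His ≠ Asp, so this is a missense mutation.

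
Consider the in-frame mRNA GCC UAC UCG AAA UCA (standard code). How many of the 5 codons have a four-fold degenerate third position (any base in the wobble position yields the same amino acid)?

Codon 1 GCC (Ala): third position 4-fold.
Codon 2 UAC (Tyr): third position 2-fold.
Codon 3 UCG (Ser): third position 4-fold.
Codon 4 AAA (Lys): third position 2-fold.
Codon 5 UCA (Ser): third position 4-fold.
Four-fold degenerate third positions: 3.

3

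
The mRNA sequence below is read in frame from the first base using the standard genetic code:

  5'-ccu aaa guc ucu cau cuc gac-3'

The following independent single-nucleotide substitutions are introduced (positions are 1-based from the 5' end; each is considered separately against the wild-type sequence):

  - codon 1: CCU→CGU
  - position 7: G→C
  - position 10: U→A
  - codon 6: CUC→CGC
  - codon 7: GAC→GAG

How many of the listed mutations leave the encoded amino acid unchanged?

0

Codon 1: CCU (Pro) → CGU (Arg) — missense.
Codon 3: GUC (Val) → CUC (Leu) — missense.
Codon 4: UCU (Ser) → ACU (Thr) — missense.
Codon 6: CUC (Leu) → CGC (Arg) — missense.
Codon 7: GAC (Asp) → GAG (Glu) — missense.
Synonymous: 0 of 5.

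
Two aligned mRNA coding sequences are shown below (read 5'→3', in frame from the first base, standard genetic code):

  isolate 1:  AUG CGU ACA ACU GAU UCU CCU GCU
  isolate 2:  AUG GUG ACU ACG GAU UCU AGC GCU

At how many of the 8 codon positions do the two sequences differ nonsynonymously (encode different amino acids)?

2

Codon 1: AUG Met / AUG Met — identical.
Codon 2: CGU Arg / GUG Val — nonsynonymous.
Codon 3: ACA Thr / ACU Thr — synonymous.
Codon 4: ACU Thr / ACG Thr — synonymous.
Codon 5: GAU Asp / GAU Asp — identical.
Codon 6: UCU Ser / UCU Ser — identical.
Codon 7: CCU Pro / AGC Ser — nonsynonymous.
Codon 8: GCU Ala / GCU Ala — identical.
Nonsynonymous differences: 2.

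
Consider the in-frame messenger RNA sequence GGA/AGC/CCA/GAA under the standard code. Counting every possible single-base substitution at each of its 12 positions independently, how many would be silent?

8

Codon 1 (GGA, Gly): 3 synonymous substitutions.
Codon 2 (AGC, Ser): 1 synonymous substitution.
Codon 3 (CCA, Pro): 3 synonymous substitutions.
Codon 4 (GAA, Glu): 1 synonymous substitution.
Total: 3 + 1 + 3 + 1 = 8.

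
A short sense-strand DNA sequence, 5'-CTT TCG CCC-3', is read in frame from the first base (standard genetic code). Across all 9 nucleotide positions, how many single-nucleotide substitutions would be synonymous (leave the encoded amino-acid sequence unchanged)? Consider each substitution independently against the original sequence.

9

Codon 1 (CTT, Leu): 3 synonymous substitutions.
Codon 2 (TCG, Ser): 3 synonymous substitutions.
Codon 3 (CCC, Pro): 3 synonymous substitutions.
Total: 3 + 3 + 3 = 9.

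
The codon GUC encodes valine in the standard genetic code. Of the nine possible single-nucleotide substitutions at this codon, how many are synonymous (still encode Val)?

Position 1: none → 0 synonymous.
Position 2: none → 0 synonymous.
Position 3: GUU, GUA, GUG → 3 synonymous.
Total: 0 + 0 + 3 = 3.

3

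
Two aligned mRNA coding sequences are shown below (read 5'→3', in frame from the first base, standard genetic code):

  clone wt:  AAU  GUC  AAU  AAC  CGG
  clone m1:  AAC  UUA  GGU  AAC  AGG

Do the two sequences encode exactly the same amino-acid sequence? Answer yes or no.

Codon 1: AAU Asn / AAC Asn — synonymous.
Codon 2: GUC Val / UUA Leu — nonsynonymous.
Codon 3: AAU Asn / GGU Gly — nonsynonymous.
Codon 4: AAC Asn / AAC Asn — identical.
Codon 5: CGG Arg / AGG Arg — synonymous.
Nonsynonymous differences: 2 → different protein.

no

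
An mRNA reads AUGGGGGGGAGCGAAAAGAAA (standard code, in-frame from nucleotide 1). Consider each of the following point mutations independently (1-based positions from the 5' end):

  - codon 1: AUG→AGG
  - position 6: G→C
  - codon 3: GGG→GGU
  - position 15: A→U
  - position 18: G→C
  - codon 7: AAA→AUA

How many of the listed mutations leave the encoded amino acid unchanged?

Codon 1: AUG (Met) → AGG (Arg) — missense.
Codon 2: GGG (Gly) → GGC (Gly) — synonymous.
Codon 3: GGG (Gly) → GGU (Gly) — synonymous.
Codon 5: GAA (Glu) → GAU (Asp) — missense.
Codon 6: AAG (Lys) → AAC (Asn) — missense.
Codon 7: AAA (Lys) → AUA (Ile) — missense.
Synonymous: 2 of 6.

2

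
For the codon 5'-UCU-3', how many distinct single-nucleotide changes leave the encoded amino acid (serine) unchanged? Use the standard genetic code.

3

Position 1: none → 0 synonymous.
Position 2: none → 0 synonymous.
Position 3: UCC, UCA, UCG → 3 synonymous.
Total: 0 + 0 + 3 = 3.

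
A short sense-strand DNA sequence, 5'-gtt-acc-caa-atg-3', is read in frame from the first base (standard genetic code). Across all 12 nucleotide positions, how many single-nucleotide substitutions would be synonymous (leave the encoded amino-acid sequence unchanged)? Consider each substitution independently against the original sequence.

Codon 1 (GTT, Val): 3 synonymous substitutions.
Codon 2 (ACC, Thr): 3 synonymous substitutions.
Codon 3 (CAA, Gln): 1 synonymous substitution.
Codon 4 (ATG, Met): 0 synonymous substitutions.
Total: 3 + 3 + 1 + 0 = 7.

7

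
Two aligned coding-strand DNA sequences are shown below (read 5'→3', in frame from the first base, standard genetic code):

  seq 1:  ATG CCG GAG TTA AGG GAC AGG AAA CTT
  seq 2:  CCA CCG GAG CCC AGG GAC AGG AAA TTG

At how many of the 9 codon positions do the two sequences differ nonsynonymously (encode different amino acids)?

2

Codon 1: ATG Met / CCA Pro — nonsynonymous.
Codon 2: CCG Pro / CCG Pro — identical.
Codon 3: GAG Glu / GAG Glu — identical.
Codon 4: TTA Leu / CCC Pro — nonsynonymous.
Codon 5: AGG Arg / AGG Arg — identical.
Codon 6: GAC Asp / GAC Asp — identical.
Codon 7: AGG Arg / AGG Arg — identical.
Codon 8: AAA Lys / AAA Lys — identical.
Codon 9: CTT Leu / TTG Leu — synonymous.
Nonsynonymous differences: 2.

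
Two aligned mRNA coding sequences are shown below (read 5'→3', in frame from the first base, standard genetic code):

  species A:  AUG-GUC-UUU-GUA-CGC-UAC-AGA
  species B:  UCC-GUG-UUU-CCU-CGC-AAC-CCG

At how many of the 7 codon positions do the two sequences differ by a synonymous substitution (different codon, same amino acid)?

Codon 1: AUG Met / UCC Ser — nonsynonymous.
Codon 2: GUC Val / GUG Val — synonymous.
Codon 3: UUU Phe / UUU Phe — identical.
Codon 4: GUA Val / CCU Pro — nonsynonymous.
Codon 5: CGC Arg / CGC Arg — identical.
Codon 6: UAC Tyr / AAC Asn — nonsynonymous.
Codon 7: AGA Arg / CCG Pro — nonsynonymous.
Synonymous differences: 1.

1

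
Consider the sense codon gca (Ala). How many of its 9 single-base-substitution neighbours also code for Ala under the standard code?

3

Position 1: none → 0 synonymous.
Position 2: none → 0 synonymous.
Position 3: GCT, GCC, GCG → 3 synonymous.
Total: 0 + 0 + 3 = 3.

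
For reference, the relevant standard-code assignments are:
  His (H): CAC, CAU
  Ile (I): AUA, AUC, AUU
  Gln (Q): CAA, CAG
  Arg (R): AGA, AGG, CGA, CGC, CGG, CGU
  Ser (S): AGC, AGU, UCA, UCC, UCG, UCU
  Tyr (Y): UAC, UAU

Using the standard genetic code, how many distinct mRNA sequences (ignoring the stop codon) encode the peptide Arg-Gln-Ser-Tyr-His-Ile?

864

Arg: 6 codons.
Gln: 2 codons.
Ser: 6 codons.
Tyr: 2 codons.
His: 2 codons.
Ile: 3 codons.
6 × 2 × 6 × 2 × 2 × 3 = 864.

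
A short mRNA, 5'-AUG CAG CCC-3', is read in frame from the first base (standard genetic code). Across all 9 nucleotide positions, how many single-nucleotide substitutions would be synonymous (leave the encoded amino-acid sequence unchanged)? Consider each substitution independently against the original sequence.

Codon 1 (AUG, Met): 0 synonymous substitutions.
Codon 2 (CAG, Gln): 1 synonymous substitution.
Codon 3 (CCC, Pro): 3 synonymous substitutions.
Total: 0 + 1 + 3 = 4.

4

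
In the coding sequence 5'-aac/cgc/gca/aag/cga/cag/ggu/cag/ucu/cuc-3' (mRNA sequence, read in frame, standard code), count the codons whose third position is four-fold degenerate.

Codon 1 AAC (Asn): third position 2-fold.
Codon 2 CGC (Arg): third position 4-fold.
Codon 3 GCA (Ala): third position 4-fold.
Codon 4 AAG (Lys): third position 2-fold.
Codon 5 CGA (Arg): third position 4-fold.
Codon 6 CAG (Gln): third position 2-fold.
Codon 7 GGU (Gly): third position 4-fold.
Codon 8 CAG (Gln): third position 2-fold.
Codon 9 UCU (Ser): third position 4-fold.
Codon 10 CUC (Leu): third position 4-fold.
Four-fold degenerate third positions: 6.

6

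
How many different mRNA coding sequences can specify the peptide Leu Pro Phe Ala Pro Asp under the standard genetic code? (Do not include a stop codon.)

1536

Leu: 6 codons.
Pro: 4 codons.
Phe: 2 codons.
Ala: 4 codons.
Pro: 4 codons.
Asp: 2 codons.
6 × 4 × 2 × 4 × 4 × 2 = 1536.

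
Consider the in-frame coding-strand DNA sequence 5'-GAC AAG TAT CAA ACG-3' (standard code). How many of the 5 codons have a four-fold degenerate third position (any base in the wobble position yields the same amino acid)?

1

Codon 1 GAC (Asp): third position 2-fold.
Codon 2 AAG (Lys): third position 2-fold.
Codon 3 TAT (Tyr): third position 2-fold.
Codon 4 CAA (Gln): third position 2-fold.
Codon 5 ACG (Thr): third position 4-fold.
Four-fold degenerate third positions: 1.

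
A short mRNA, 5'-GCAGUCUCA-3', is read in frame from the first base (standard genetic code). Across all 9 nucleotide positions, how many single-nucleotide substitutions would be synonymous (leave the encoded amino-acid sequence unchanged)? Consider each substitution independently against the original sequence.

Codon 1 (GCA, Ala): 3 synonymous substitutions.
Codon 2 (GUC, Val): 3 synonymous substitutions.
Codon 3 (UCA, Ser): 3 synonymous substitutions.
Total: 3 + 3 + 3 = 9.

9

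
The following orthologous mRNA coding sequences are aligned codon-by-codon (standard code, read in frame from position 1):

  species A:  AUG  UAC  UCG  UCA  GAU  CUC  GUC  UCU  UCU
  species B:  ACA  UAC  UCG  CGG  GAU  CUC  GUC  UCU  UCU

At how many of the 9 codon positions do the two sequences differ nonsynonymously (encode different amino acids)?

Codon 1: AUG Met / ACA Thr — nonsynonymous.
Codon 2: UAC Tyr / UAC Tyr — identical.
Codon 3: UCG Ser / UCG Ser — identical.
Codon 4: UCA Ser / CGG Arg — nonsynonymous.
Codon 5: GAU Asp / GAU Asp — identical.
Codon 6: CUC Leu / CUC Leu — identical.
Codon 7: GUC Val / GUC Val — identical.
Codon 8: UCU Ser / UCU Ser — identical.
Codon 9: UCU Ser / UCU Ser — identical.
Nonsynonymous differences: 2.

2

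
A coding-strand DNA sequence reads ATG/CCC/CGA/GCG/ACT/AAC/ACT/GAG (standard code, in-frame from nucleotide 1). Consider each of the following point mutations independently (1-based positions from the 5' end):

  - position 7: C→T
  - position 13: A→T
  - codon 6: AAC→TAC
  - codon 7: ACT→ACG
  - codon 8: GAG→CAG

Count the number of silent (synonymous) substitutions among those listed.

Codon 3: CGA (Arg) → TGA (Stop) — nonsense.
Codon 5: ACT (Thr) → TCT (Ser) — missense.
Codon 6: AAC (Asn) → TAC (Tyr) — missense.
Codon 7: ACT (Thr) → ACG (Thr) — synonymous.
Codon 8: GAG (Glu) → CAG (Gln) — missense.
Synonymous: 1 of 5.

1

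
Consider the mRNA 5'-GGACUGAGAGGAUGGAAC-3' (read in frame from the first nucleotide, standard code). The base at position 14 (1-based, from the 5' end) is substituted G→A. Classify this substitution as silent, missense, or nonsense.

Position 14 falls in codon 5: UGG → Trp.
After the substitution the codon is UAG → Stop.
The new codon is a stop codon, so this is a nonsense mutation.

nonsense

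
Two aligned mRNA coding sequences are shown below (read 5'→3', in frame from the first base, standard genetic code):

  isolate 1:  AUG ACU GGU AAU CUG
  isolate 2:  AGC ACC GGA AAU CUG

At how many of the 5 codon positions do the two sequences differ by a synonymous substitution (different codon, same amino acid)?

2

Codon 1: AUG Met / AGC Ser — nonsynonymous.
Codon 2: ACU Thr / ACC Thr — synonymous.
Codon 3: GGU Gly / GGA Gly — synonymous.
Codon 4: AAU Asn / AAU Asn — identical.
Codon 5: CUG Leu / CUG Leu — identical.
Synonymous differences: 2.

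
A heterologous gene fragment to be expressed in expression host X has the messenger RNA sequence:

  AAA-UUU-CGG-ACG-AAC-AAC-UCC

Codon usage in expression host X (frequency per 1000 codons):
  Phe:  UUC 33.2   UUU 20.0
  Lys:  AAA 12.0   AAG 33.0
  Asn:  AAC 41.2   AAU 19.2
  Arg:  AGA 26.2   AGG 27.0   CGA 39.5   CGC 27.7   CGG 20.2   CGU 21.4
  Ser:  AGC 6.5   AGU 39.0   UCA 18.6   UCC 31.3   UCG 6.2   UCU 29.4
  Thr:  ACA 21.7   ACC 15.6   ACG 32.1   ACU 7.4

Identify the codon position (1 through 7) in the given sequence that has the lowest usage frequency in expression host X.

Codon 1 AAA (Lys): 12.0 per 1000.
Codon 2 UUU (Phe): 20.0 per 1000.
Codon 3 CGG (Arg): 20.2 per 1000.
Codon 4 ACG (Thr): 32.1 per 1000.
Codon 5 AAC (Asn): 41.2 per 1000.
Codon 6 AAC (Asn): 41.2 per 1000.
Codon 7 UCC (Ser): 31.3 per 1000.
Lowest frequency is 12.0 at codon 1.

1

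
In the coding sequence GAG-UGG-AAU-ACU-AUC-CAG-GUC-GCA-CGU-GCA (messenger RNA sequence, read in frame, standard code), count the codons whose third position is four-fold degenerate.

5

Codon 1 GAG (Glu): third position 2-fold.
Codon 2 UGG (Trp): third position 1-fold.
Codon 3 AAU (Asn): third position 2-fold.
Codon 4 ACU (Thr): third position 4-fold.
Codon 5 AUC (Ile): third position 3-fold.
Codon 6 CAG (Gln): third position 2-fold.
Codon 7 GUC (Val): third position 4-fold.
Codon 8 GCA (Ala): third position 4-fold.
Codon 9 CGU (Arg): third position 4-fold.
Codon 10 GCA (Ala): third position 4-fold.
Four-fold degenerate third positions: 5.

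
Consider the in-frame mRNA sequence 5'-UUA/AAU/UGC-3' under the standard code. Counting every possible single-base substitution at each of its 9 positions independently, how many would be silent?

Codon 1 (UUA, Leu): 2 synonymous substitutions.
Codon 2 (AAU, Asn): 1 synonymous substitution.
Codon 3 (UGC, Cys): 1 synonymous substitution.
Total: 2 + 1 + 1 = 4.

4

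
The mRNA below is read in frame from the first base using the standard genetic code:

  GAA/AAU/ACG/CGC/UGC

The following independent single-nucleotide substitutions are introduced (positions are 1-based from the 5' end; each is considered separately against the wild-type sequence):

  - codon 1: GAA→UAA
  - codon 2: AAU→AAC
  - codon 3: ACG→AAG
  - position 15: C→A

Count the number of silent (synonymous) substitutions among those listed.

Codon 1: GAA (Glu) → UAA (Stop) — nonsense.
Codon 2: AAU (Asn) → AAC (Asn) — synonymous.
Codon 3: ACG (Thr) → AAG (Lys) — missense.
Codon 5: UGC (Cys) → UGA (Stop) — nonsense.
Synonymous: 1 of 4.

1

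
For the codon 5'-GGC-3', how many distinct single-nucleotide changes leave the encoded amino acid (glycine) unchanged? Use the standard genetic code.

Position 1: none → 0 synonymous.
Position 2: none → 0 synonymous.
Position 3: GGT, GGA, GGG → 3 synonymous.
Total: 0 + 0 + 3 = 3.

3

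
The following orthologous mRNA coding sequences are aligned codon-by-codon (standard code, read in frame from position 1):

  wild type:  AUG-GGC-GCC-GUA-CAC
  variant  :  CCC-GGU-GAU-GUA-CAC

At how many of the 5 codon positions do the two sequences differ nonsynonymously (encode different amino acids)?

2

Codon 1: AUG Met / CCC Pro — nonsynonymous.
Codon 2: GGC Gly / GGU Gly — synonymous.
Codon 3: GCC Ala / GAU Asp — nonsynonymous.
Codon 4: GUA Val / GUA Val — identical.
Codon 5: CAC His / CAC His — identical.
Nonsynonymous differences: 2.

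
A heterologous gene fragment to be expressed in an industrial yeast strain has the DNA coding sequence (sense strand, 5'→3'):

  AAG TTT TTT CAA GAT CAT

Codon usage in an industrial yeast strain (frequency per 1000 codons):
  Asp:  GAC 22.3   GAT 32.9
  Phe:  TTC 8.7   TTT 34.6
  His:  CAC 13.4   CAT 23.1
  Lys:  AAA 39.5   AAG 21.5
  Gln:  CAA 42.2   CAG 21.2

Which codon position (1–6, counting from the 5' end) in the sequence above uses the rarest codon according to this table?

1

Codon 1 AAG (Lys): 21.5 per 1000.
Codon 2 TTT (Phe): 34.6 per 1000.
Codon 3 TTT (Phe): 34.6 per 1000.
Codon 4 CAA (Gln): 42.2 per 1000.
Codon 5 GAT (Asp): 32.9 per 1000.
Codon 6 CAT (His): 23.1 per 1000.
Lowest frequency is 21.5 at codon 1.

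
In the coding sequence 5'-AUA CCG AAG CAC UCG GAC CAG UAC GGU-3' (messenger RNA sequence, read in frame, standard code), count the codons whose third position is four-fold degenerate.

Codon 1 AUA (Ile): third position 3-fold.
Codon 2 CCG (Pro): third position 4-fold.
Codon 3 AAG (Lys): third position 2-fold.
Codon 4 CAC (His): third position 2-fold.
Codon 5 UCG (Ser): third position 4-fold.
Codon 6 GAC (Asp): third position 2-fold.
Codon 7 CAG (Gln): third position 2-fold.
Codon 8 UAC (Tyr): third position 2-fold.
Codon 9 GGU (Gly): third position 4-fold.
Four-fold degenerate third positions: 3.

3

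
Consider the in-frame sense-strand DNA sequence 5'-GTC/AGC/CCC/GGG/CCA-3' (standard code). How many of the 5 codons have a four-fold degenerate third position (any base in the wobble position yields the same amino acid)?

4

Codon 1 GTC (Val): third position 4-fold.
Codon 2 AGC (Ser): third position 2-fold.
Codon 3 CCC (Pro): third position 4-fold.
Codon 4 GGG (Gly): third position 4-fold.
Codon 5 CCA (Pro): third position 4-fold.
Four-fold degenerate third positions: 4.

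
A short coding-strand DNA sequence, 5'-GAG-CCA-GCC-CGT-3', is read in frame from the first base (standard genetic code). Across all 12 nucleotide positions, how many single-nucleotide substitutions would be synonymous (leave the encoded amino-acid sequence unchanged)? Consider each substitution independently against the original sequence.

10

Codon 1 (GAG, Glu): 1 synonymous substitution.
Codon 2 (CCA, Pro): 3 synonymous substitutions.
Codon 3 (GCC, Ala): 3 synonymous substitutions.
Codon 4 (CGT, Arg): 3 synonymous substitutions.
Total: 1 + 3 + 3 + 3 = 10.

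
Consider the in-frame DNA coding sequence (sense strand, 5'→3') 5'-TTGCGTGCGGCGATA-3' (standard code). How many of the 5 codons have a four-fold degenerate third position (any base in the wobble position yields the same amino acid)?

3

Codon 1 TTG (Leu): third position 2-fold.
Codon 2 CGT (Arg): third position 4-fold.
Codon 3 GCG (Ala): third position 4-fold.
Codon 4 GCG (Ala): third position 4-fold.
Codon 5 ATA (Ile): third position 3-fold.
Four-fold degenerate third positions: 3.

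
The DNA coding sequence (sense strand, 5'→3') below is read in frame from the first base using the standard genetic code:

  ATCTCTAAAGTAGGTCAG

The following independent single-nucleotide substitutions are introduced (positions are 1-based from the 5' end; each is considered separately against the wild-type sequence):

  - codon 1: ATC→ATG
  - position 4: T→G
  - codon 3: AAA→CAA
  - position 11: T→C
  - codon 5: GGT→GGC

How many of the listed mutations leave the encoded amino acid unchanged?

1

Codon 1: ATC (Ile) → ATG (Met) — missense.
Codon 2: TCT (Ser) → GCT (Ala) — missense.
Codon 3: AAA (Lys) → CAA (Gln) — missense.
Codon 4: GTA (Val) → GCA (Ala) — missense.
Codon 5: GGT (Gly) → GGC (Gly) — synonymous.
Synonymous: 1 of 5.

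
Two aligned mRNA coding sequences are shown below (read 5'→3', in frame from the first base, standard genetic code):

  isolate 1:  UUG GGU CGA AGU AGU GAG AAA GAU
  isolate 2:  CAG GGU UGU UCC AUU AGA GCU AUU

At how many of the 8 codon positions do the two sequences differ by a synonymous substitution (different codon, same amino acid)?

1

Codon 1: UUG Leu / CAG Gln — nonsynonymous.
Codon 2: GGU Gly / GGU Gly — identical.
Codon 3: CGA Arg / UGU Cys — nonsynonymous.
Codon 4: AGU Ser / UCC Ser — synonymous.
Codon 5: AGU Ser / AUU Ile — nonsynonymous.
Codon 6: GAG Glu / AGA Arg — nonsynonymous.
Codon 7: AAA Lys / GCU Ala — nonsynonymous.
Codon 8: GAU Asp / AUU Ile — nonsynonymous.
Synonymous differences: 1.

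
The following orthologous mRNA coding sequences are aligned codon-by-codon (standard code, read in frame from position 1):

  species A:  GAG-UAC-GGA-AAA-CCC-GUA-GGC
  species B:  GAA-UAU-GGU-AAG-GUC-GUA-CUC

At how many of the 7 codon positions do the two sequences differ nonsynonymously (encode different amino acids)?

Codon 1: GAG Glu / GAA Glu — synonymous.
Codon 2: UAC Tyr / UAU Tyr — synonymous.
Codon 3: GGA Gly / GGU Gly — synonymous.
Codon 4: AAA Lys / AAG Lys — synonymous.
Codon 5: CCC Pro / GUC Val — nonsynonymous.
Codon 6: GUA Val / GUA Val — identical.
Codon 7: GGC Gly / CUC Leu — nonsynonymous.
Nonsynonymous differences: 2.

2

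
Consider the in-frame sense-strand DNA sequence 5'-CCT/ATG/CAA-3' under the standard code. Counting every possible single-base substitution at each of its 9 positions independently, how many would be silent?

4

Codon 1 (CCT, Pro): 3 synonymous substitutions.
Codon 2 (ATG, Met): 0 synonymous substitutions.
Codon 3 (CAA, Gln): 1 synonymous substitution.
Total: 3 + 0 + 1 = 4.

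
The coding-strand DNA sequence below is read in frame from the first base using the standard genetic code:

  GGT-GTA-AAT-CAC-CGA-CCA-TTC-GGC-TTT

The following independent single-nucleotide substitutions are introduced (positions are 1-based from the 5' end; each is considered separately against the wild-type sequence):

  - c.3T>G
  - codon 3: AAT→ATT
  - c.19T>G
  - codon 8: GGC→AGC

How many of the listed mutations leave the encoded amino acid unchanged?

Codon 1: GGT (Gly) → GGG (Gly) — synonymous.
Codon 3: AAT (Asn) → ATT (Ile) — missense.
Codon 7: TTC (Phe) → GTC (Val) — missense.
Codon 8: GGC (Gly) → AGC (Ser) — missense.
Synonymous: 1 of 4.

1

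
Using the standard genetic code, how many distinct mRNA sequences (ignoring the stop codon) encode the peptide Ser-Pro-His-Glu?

96

Ser: 6 codons.
Pro: 4 codons.
His: 2 codons.
Glu: 2 codons.
6 × 4 × 2 × 2 = 96.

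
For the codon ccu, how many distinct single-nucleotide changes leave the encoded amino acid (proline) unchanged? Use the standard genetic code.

3

Position 1: none → 0 synonymous.
Position 2: none → 0 synonymous.
Position 3: CCC, CCA, CCG → 3 synonymous.
Total: 0 + 0 + 3 = 3.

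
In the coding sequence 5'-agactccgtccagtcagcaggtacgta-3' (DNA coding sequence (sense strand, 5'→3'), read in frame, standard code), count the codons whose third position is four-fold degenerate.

5

Codon 1 AGA (Arg): third position 2-fold.
Codon 2 CTC (Leu): third position 4-fold.
Codon 3 CGT (Arg): third position 4-fold.
Codon 4 CCA (Pro): third position 4-fold.
Codon 5 GTC (Val): third position 4-fold.
Codon 6 AGC (Ser): third position 2-fold.
Codon 7 AGG (Arg): third position 2-fold.
Codon 8 TAC (Tyr): third position 2-fold.
Codon 9 GTA (Val): third position 4-fold.
Four-fold degenerate third positions: 5.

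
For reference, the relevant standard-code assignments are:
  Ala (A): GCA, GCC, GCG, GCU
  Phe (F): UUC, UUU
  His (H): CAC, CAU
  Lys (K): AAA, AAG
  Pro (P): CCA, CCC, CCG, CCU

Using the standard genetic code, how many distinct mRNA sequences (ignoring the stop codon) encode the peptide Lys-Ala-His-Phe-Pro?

128

Lys: 2 codons.
Ala: 4 codons.
His: 2 codons.
Phe: 2 codons.
Pro: 4 codons.
2 × 4 × 2 × 2 × 4 = 128.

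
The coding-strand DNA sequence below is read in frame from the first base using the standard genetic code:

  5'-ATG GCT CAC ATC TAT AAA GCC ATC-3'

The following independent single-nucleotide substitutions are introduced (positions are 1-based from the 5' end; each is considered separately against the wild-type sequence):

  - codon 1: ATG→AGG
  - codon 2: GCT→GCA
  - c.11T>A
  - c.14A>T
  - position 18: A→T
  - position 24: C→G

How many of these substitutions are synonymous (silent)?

Codon 1: ATG (Met) → AGG (Arg) — missense.
Codon 2: GCT (Ala) → GCA (Ala) — synonymous.
Codon 4: ATC (Ile) → AAC (Asn) — missense.
Codon 5: TAT (Tyr) → TTT (Phe) — missense.
Codon 6: AAA (Lys) → AAT (Asn) — missense.
Codon 8: ATC (Ile) → ATG (Met) — missense.
Synonymous: 1 of 6.

1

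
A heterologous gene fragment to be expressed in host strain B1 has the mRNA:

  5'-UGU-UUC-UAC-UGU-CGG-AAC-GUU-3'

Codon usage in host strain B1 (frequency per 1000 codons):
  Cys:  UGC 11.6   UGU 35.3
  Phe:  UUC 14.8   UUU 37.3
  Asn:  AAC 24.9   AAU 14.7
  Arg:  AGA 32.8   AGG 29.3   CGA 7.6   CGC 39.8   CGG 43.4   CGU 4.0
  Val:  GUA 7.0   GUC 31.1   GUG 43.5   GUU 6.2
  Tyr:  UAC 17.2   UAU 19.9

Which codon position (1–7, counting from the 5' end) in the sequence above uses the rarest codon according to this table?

Codon 1 UGU (Cys): 35.3 per 1000.
Codon 2 UUC (Phe): 14.8 per 1000.
Codon 3 UAC (Tyr): 17.2 per 1000.
Codon 4 UGU (Cys): 35.3 per 1000.
Codon 5 CGG (Arg): 43.4 per 1000.
Codon 6 AAC (Asn): 24.9 per 1000.
Codon 7 GUU (Val): 6.2 per 1000.
Lowest frequency is 6.2 at codon 7.

7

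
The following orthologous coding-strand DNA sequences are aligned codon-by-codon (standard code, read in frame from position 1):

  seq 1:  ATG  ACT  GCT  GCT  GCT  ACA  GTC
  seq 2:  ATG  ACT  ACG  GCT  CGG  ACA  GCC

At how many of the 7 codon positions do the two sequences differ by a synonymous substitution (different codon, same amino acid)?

Codon 1: ATG Met / ATG Met — identical.
Codon 2: ACT Thr / ACT Thr — identical.
Codon 3: GCT Ala / ACG Thr — nonsynonymous.
Codon 4: GCT Ala / GCT Ala — identical.
Codon 5: GCT Ala / CGG Arg — nonsynonymous.
Codon 6: ACA Thr / ACA Thr — identical.
Codon 7: GTC Val / GCC Ala — nonsynonymous.
Synonymous differences: 0.

0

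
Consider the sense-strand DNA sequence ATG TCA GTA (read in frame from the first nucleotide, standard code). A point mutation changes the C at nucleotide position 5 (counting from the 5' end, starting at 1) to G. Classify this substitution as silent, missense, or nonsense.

nonsense

Position 5 falls in codon 2: TCA → Ser.
After the substitution the codon is TGA → Stop.
The new codon is a stop codon, so this is a nonsense mutation.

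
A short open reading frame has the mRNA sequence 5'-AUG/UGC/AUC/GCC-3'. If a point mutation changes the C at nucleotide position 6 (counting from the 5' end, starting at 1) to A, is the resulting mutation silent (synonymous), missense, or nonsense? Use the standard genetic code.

Position 6 falls in codon 2: UGC → Cys.
After the substitution the codon is UGA → Stop.
The new codon is a stop codon, so this is a nonsense mutation.

nonsense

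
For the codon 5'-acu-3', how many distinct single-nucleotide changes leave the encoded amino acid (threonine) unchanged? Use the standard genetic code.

3

Position 1: none → 0 synonymous.
Position 2: none → 0 synonymous.
Position 3: ACC, ACA, ACG → 3 synonymous.
Total: 0 + 0 + 3 = 3.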